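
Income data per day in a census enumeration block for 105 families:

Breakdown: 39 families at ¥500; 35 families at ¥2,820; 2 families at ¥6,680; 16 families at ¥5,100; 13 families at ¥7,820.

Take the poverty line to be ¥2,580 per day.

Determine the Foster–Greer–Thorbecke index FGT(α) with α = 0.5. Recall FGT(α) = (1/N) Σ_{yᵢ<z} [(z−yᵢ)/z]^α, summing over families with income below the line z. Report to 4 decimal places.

Poor units: 39×¥500 (q = 39 of N = 105).
Gap ratios (z−y)/z: (2580−500)/2580 = 0.8062 (×39).
Raised to α = 0.5: 0.89789 (×39).
Sum = 35.017604; FGT(0.5) = 35.017604 / 105 = 0.3335.

0.3335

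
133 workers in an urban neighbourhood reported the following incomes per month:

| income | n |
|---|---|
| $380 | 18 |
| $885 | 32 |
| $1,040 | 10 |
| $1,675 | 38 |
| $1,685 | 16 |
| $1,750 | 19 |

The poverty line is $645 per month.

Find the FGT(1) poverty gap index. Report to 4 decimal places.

0.0556

Poor units: 18×$380 (q = 18 of N = 133).
Relative gaps: (645−380)/645 = 0.4109 (×18).
Σ = 7.395349. Dividing by the full population N = 133 gives P₁ = 0.0556.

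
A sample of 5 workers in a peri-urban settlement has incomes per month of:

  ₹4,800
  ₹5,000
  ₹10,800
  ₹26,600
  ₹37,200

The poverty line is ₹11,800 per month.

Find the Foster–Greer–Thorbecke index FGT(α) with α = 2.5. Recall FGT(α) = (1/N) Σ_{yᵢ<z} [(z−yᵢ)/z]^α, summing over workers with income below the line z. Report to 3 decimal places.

0.105

Incomes under z: ₹4,800, ₹5,000, ₹10,800 (q = 3 of N = 5).
Relative gaps: (11800−4800)/11800 = 0.5932; (11800−5000)/11800 = 0.5763; (11800−10800)/11800 = 0.0847.
Raised to α = 2.5: 0.27104; 0.25210; 0.00209.
Sum = 0.525232; FGT(2.5) = 0.525232 / 5 = 0.105.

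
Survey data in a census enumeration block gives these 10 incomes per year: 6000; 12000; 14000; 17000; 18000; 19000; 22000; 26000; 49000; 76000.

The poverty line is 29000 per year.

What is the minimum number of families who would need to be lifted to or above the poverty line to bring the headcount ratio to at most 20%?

8 of the 10 families are poor, so H = 8/10 = 0.800.
A headcount ratio of at most 20% allows at most ⌊0.20 × 10⌋ = 2 poor families.
So at least 8 − 2 = 6 must be lifted.

6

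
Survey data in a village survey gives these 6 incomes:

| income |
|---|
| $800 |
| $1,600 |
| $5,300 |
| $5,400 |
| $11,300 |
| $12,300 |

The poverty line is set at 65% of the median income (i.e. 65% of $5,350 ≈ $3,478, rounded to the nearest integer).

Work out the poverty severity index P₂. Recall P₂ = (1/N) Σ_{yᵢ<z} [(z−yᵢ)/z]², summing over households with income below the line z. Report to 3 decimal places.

0.147

Below z: $800, $1,600 (q = 2 of N = 6).
Gap ratios (z−y)/z: (3478−800)/3478 = 0.7700; (3478−1600)/3478 = 0.5400.
Squared: 0.5929; 0.2916.
Sum = 0.884436; P₂ = 0.884436 / 6 = 0.147.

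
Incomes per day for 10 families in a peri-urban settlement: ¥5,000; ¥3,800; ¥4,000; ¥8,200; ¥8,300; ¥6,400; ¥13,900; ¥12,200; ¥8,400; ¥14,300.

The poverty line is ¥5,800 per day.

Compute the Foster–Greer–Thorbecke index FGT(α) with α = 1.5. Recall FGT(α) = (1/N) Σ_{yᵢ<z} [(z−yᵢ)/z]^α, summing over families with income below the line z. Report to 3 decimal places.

0.043

Poor units: ¥3,800, ¥4,000, ¥5,000 (q = 3 of N = 10).
Shortfall ratios: (5800−3800)/5800 = 0.3448; (5800−4000)/5800 = 0.3103; (5800−5000)/5800 = 0.1379.
Raised to α = 1.5: 0.20249; 0.17289; 0.05123.
Sum = 0.426605; FGT(1.5) = 0.426605 / 10 = 0.043.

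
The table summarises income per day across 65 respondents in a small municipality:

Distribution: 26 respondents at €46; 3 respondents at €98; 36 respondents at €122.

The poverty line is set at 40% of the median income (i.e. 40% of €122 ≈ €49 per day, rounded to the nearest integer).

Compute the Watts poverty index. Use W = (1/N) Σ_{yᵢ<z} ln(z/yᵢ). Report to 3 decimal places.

0.025

Poor units: 26×€46 (q = 26 of N = 65).
Log shortfalls: ln(49/46) = 0.0632 (×26).
W = 1.642651 / 65 = 0.025.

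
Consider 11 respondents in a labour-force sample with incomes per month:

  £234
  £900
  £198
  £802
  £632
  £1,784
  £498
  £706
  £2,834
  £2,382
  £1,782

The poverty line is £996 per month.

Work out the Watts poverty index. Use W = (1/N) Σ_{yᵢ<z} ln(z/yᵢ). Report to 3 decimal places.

0.443

Below z: £198, £234, £498, £632, £706, £802, £900 (q = 7 of N = 11).
Log shortfalls: ln(996/198) = 1.6155; ln(996/234) = 1.4484; ln(996/498) = 0.6931; ln(996/632) = 0.4549; ln(996/706) = 0.3441; ln(996/802) = 0.2166; ln(996/900) = 0.1014.
W = 4.874035 / 11 = 0.443.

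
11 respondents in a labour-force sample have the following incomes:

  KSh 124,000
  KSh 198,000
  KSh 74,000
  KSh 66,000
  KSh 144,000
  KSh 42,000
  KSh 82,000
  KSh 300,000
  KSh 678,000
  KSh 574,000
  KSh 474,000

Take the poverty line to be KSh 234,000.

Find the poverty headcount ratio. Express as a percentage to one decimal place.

63.6%

7 of the 11 respondents have income below KSh 234,000.
H = 7/11 = 63.6%.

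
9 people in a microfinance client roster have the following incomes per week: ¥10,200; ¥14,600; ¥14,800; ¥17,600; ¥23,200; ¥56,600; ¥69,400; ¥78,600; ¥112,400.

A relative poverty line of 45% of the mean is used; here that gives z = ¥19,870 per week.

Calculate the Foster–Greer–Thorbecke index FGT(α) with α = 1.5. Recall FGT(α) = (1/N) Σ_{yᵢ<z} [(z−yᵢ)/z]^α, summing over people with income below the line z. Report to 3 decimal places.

Below the line: ¥10,200, ¥14,600, ¥14,800, ¥17,600 (q = 4 of N = 9).
Relative gaps: (19870−10200)/19870 = 0.4867; (19870−14600)/19870 = 0.2652; (19870−14800)/19870 = 0.2552; (19870−17600)/19870 = 0.1142.
Raised to α = 1.5: 0.33950; 0.13659; 0.12889; 0.03861.
Sum = 0.643595; FGT(1.5) = 0.643595 / 9 = 0.072.

0.072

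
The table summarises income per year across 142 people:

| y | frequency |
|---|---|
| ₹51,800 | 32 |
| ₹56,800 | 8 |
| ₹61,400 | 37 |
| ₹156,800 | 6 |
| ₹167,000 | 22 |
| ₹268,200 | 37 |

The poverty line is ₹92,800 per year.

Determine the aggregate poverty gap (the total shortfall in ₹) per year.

Poor units: 32×₹51,800, 8×₹56,800, 37×₹61,400 (q = 77 of N = 142).
Individual gaps: 32×(92800−51800) = 1312000; 8×(92800−56800) = 288000; 37×(92800−61400) = 1161800.
Aggregate gap = ₹2,761,800.

₹2,761,800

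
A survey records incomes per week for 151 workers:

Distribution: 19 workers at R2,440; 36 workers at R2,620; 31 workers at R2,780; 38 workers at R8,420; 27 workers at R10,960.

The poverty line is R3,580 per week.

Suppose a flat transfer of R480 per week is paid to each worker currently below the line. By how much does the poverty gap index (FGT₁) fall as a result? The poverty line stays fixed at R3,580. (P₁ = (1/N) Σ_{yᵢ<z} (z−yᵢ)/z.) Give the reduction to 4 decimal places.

Before: below the line — 19×R2,440, 36×R2,620, 31×R2,780; poverty gap index (FGT₁) = 0.149876.
After the R480 transfer: below the line — 19×R2,920, 36×R3,100, 31×R3,260; poverty gap index (FGT₁) = 0.073514.
Reduction = 0.149876 − 0.073514 = 0.0764.

0.0764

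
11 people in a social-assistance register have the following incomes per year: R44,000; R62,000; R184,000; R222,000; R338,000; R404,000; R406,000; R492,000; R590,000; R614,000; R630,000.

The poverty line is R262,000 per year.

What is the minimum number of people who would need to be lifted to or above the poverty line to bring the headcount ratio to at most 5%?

Currently q = 4 of N = 11 are below the line (H = 0.364).
A headcount ratio of at most 5% allows at most ⌊0.05 × 11⌋ = 0 poor people.
So at least 4 − 0 = 4 must be lifted.

4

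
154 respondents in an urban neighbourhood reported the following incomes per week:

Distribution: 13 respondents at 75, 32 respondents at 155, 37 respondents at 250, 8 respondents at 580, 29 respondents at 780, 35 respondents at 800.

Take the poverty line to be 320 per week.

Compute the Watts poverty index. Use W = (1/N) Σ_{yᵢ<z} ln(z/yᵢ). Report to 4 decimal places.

0.3324

Below the line: 13×75, 32×155, 37×250 (q = 82 of N = 154).
ln(z/y) terms: ln(320/75) = 1.4508 (×13); ln(320/155) = 0.7249 (×32); ln(320/250) = 0.2469 (×37).
W = 51.191318 / 154 = 0.3324.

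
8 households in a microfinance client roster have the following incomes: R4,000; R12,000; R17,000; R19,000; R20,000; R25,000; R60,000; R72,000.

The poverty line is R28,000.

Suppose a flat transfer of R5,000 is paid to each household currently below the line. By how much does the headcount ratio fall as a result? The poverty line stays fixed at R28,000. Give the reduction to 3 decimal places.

0.125

Before: below the line — R4,000, R12,000, R17,000, R19,000, R20,000, R25,000; headcount ratio = 0.75000.
After the R5,000 transfer: below the line — R9,000, R17,000, R22,000, R24,000, R25,000; headcount ratio = 0.62500.
Reduction = 0.75000 − 0.62500 = 0.125.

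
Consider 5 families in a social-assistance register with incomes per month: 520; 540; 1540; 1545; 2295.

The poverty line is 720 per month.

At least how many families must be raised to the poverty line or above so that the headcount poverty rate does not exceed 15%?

2

Currently q = 2 of N = 5 are below the line (H = 0.400).
A headcount ratio of at most 15% allows at most ⌊0.15 × 5⌋ = 0 poor families.
So at least 2 − 0 = 2 must be lifted.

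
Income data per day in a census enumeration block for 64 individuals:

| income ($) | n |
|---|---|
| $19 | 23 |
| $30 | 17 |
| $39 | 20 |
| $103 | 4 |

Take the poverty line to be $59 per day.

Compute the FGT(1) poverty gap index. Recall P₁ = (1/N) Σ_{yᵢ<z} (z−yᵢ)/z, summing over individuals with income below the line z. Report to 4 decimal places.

0.4801

Below z: 23×$19, 17×$30, 20×$39 (q = 60 of N = 64).
Normalized shortfalls: (59−19)/59 = 0.6780 (×23); (59−30)/59 = 0.4915 (×17); (59−39)/59 = 0.3390 (×20).
Σ = 30.728814. Dividing by the full population N = 64 gives P₁ = 0.4801.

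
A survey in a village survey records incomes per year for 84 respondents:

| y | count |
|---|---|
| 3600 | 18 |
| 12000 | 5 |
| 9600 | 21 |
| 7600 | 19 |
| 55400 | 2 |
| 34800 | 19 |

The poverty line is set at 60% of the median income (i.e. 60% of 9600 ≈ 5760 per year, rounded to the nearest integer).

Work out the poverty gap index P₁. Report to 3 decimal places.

Poor units: 18×3600 (q = 18 of N = 84).
Gap ratios (z−y)/z: (5760−3600)/5760 = 0.3750 (×18).
Sum of shortfalls = 6.750000; P₁ averages over all N: 6.750000 / 84 = 0.080.

0.080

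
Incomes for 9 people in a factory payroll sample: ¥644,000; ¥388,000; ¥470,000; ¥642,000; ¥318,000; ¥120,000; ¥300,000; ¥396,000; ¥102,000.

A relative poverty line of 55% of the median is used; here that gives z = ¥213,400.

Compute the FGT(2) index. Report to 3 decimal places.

Below z: ¥102,000, ¥120,000 (q = 2 of N = 9).
Gap ratios (z−y)/z: (213400−102000)/213400 = 0.5220; (213400−120000)/213400 = 0.4377.
Squared: 0.2725; 0.1916.
Sum = 0.464069; P₂ = 0.464069 / 9 = 0.052.

0.052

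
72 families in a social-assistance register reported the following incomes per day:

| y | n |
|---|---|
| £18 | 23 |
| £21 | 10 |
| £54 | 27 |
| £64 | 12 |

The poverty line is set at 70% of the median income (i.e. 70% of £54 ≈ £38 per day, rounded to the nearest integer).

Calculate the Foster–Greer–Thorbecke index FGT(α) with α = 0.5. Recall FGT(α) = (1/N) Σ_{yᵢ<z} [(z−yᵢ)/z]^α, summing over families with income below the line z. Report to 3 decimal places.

Poor units: 23×£18, 10×£21 (q = 33 of N = 72).
Relative gaps: (38−18)/38 = 0.5263 (×23); (38−21)/38 = 0.4474 (×10).
Raised to α = 0.5: 0.72548 (×23); 0.66886 (×10).
Sum = 23.374514; FGT(0.5) = 23.374514 / 72 = 0.325.

0.325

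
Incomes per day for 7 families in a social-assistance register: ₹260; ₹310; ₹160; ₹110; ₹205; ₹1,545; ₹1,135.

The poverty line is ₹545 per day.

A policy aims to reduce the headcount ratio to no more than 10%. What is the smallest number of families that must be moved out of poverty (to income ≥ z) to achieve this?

5

5 of the 7 families are poor, so H = 5/7 = 0.714.
A headcount ratio of at most 10% allows at most ⌊0.10 × 7⌋ = 0 poor families.
So at least 5 − 0 = 5 must be lifted.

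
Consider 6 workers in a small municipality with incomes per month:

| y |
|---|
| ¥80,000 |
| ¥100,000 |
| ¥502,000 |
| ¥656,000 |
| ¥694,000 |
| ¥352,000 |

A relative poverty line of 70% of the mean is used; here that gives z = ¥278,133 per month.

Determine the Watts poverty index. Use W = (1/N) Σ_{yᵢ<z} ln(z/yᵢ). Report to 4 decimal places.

0.3782

Incomes under z: ¥80,000, ¥100,000 (q = 2 of N = 6).
Log gaps: ln(278133/80000) = 1.2461; ln(278133/100000) = 1.0229.
W = 2.269002 / 6 = 0.3782.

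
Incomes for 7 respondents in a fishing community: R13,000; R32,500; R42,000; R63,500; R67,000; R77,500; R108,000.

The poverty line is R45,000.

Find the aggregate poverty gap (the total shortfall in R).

Below z: R13,000, R32,500, R42,000 (q = 3 of N = 7).
Individual gaps: 45000−13000 = 32000; 45000−32500 = 12500; 45000−42000 = 3000.
Aggregate gap = R47,500.

R47,500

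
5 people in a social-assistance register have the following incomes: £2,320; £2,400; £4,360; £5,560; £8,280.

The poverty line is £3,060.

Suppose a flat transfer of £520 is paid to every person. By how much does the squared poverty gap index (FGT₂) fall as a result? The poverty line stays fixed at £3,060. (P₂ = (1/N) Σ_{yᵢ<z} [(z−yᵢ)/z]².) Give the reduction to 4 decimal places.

Before: below the line — £2,320, £2,400; squared poverty gap index (FGT₂) = 0.021000.
After the £520 transfer: below the line — £2,840, £2,920; squared poverty gap index (FGT₂) = 0.001452.
Reduction = 0.021000 − 0.001452 = 0.0195.

0.0195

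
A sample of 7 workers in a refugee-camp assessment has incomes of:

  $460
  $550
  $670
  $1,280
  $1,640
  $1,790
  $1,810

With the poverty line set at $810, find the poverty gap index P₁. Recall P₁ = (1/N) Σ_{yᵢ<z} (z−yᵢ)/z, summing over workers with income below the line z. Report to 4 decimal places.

0.1323

Below z: $460, $550, $670 (q = 3 of N = 7).
Gap ratios (z−y)/z: (810−460)/810 = 0.4321; (810−550)/810 = 0.3210; (810−670)/810 = 0.1728.
Sum of shortfalls = 0.925926; P₁ averages over all N: 0.925926 / 7 = 0.1323.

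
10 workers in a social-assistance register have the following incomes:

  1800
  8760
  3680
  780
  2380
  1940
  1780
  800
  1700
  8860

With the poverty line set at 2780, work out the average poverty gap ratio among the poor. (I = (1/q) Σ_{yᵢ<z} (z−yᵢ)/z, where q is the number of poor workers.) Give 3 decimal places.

Poor units: 780, 800, 1700, 1780, 1800, 1940, 2380 (q = 7 of N = 10).
Relative gaps: 0.7194, 0.7122, 0.3885, 0.3597, 0.3525, 0.3022, 0.1439; sum = 2.978417.
I averages over the q = 7 poor units only: 2.978417 / 7 = 0.425.

0.425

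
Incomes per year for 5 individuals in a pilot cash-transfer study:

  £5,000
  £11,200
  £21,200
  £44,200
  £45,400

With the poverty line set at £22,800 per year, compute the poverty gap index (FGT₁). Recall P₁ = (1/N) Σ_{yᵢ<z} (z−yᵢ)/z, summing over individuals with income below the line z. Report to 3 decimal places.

0.272

Below the line: £5,000, £11,200, £21,200 (q = 3 of N = 5).
Normalized shortfalls: (22800−5000)/22800 = 0.7807; (22800−11200)/22800 = 0.5088; (22800−21200)/22800 = 0.0702.
Σ = 1.359649. Dividing by the full population N = 5 gives P₁ = 0.272.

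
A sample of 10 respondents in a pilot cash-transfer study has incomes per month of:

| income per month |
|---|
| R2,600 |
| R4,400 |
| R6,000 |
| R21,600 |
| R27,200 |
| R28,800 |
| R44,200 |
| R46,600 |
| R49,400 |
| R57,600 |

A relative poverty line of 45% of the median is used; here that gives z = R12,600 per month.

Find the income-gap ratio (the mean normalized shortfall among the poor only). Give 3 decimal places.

Poor units: R2,600, R4,400, R6,000 (q = 3 of N = 10).
Relative gaps: 0.7937, 0.6508, 0.5238; sum = 1.968254.
The income-gap ratio divides by q (the poor only): 1.968254 / 3 = 0.656.

0.656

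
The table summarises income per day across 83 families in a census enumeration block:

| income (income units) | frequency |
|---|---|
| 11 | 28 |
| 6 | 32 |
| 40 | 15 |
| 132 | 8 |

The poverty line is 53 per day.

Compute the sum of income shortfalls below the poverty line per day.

2875

Incomes under z: 32×6, 28×11, 15×40 (q = 75 of N = 83).
Individual gaps: 32×(53−6) = 1504; 28×(53−11) = 1176; 15×(53−40) = 195.
Aggregate gap = 2875.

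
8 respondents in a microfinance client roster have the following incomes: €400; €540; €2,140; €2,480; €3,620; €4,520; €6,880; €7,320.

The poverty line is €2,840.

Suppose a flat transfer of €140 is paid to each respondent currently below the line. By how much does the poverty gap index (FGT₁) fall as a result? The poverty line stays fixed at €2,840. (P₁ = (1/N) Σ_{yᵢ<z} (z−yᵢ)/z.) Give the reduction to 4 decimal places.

0.0246

Before: below the line — €400, €540, €2,140, €2,480; poverty gap index (FGT₁) = 0.255282.
After the €140 transfer: below the line — €540, €680, €2,280, €2,620; poverty gap index (FGT₁) = 0.230634.
Reduction = 0.255282 − 0.230634 = 0.0246.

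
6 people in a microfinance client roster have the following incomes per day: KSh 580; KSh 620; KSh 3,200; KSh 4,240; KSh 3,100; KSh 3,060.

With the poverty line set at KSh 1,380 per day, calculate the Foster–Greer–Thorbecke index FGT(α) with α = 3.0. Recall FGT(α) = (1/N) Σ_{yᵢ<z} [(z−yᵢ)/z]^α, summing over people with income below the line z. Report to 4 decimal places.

0.0603

Below z: KSh 580, KSh 620 (q = 2 of N = 6).
Gap ratios (z−y)/z: (1380−580)/1380 = 0.5797; (1380−620)/1380 = 0.5507.
Raised to α = 3.0: 0.19482; 0.16703.
Sum = 0.361853; FGT(3.0) = 0.361853 / 6 = 0.0603.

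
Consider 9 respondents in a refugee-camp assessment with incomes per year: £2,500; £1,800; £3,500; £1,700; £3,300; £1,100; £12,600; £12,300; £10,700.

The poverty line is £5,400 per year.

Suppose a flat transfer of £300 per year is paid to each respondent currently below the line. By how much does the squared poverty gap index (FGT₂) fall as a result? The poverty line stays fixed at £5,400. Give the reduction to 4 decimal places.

Before: below the line — £1,100, £1,700, £1,800, £2,500, £3,300, £3,500; squared poverty gap index (FGT₂) = 0.234606.
After the £300 transfer: below the line — £1,400, £2,000, £2,100, £2,800, £3,600, £3,800; squared poverty gap index (FGT₂) = 0.194368.
Reduction = 0.234606 − 0.194368 = 0.0402.

0.0402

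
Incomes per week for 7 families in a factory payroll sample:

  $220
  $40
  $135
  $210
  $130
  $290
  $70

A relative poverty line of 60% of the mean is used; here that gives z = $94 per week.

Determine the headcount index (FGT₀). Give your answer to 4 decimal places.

0.2857

2 of the 7 families have income below $94.
H = 2/7 = 0.2857.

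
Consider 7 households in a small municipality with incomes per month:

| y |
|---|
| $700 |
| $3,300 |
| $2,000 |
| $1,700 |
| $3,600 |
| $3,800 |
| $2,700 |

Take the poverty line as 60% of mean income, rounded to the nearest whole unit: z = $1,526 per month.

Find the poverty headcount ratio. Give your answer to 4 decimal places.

1 of the 7 households have income below $1,526.
H = 1/7 = 0.1429.

0.1429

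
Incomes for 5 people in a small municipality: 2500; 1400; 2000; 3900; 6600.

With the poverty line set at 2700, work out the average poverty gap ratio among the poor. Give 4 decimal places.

Below z: 1400, 2000, 2500 (q = 3 of N = 5).
Relative gaps: 0.4815, 0.2593, 0.0741; sum = 0.814815.
I averages over the q = 3 poor units only: 0.814815 / 3 = 0.2716.

0.2716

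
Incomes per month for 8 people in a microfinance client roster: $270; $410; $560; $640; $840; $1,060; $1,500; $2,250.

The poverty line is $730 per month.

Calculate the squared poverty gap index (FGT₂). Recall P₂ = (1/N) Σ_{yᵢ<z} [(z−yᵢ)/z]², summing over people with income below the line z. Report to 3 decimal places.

Incomes under z: $270, $410, $560, $640 (q = 4 of N = 8).
Relative gaps: (730−270)/730 = 0.6301; (730−410)/730 = 0.4384; (730−560)/730 = 0.2329; (730−640)/730 = 0.1233.
Squared: 0.3971; 0.1922; 0.0542; 0.0152.
Sum = 0.658660; P₂ = 0.658660 / 8 = 0.082.

0.082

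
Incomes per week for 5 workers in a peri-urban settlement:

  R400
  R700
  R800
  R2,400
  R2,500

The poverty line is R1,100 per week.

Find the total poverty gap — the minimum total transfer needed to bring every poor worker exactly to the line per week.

Incomes under z: R400, R700, R800 (q = 3 of N = 5).
Individual gaps: 1100−400 = 700; 1100−700 = 400; 1100−800 = 300.
Aggregate gap = R1,400.

R1,400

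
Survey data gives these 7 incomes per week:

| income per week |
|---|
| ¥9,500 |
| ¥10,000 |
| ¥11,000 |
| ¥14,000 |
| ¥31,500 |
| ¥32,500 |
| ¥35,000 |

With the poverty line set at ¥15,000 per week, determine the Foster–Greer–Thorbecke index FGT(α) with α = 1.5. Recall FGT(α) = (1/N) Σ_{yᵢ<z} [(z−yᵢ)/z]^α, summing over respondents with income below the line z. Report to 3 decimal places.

Incomes under z: ¥9,500, ¥10,000, ¥11,000, ¥14,000 (q = 4 of N = 7).
Normalized shortfalls: (15000−9500)/15000 = 0.3667; (15000−10000)/15000 = 0.3333; (15000−11000)/15000 = 0.2667; (15000−14000)/15000 = 0.0667.
Raised to α = 1.5: 0.22203; 0.19245; 0.13771; 0.01721.
Sum = 0.569397; FGT(1.5) = 0.569397 / 7 = 0.081.

0.081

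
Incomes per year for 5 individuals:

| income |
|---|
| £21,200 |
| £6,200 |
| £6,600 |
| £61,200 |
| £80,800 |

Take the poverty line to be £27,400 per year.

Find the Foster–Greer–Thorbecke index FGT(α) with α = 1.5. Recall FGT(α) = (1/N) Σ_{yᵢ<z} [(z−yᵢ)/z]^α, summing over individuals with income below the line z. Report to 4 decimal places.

Incomes under z: £6,200, £6,600, £21,200 (q = 3 of N = 5).
Relative gaps: (27400−6200)/27400 = 0.7737; (27400−6600)/27400 = 0.7591; (27400−21200)/27400 = 0.2263.
Raised to α = 1.5: 0.68058; 0.66141; 0.10764.
Sum = 1.449623; FGT(1.5) = 1.449623 / 5 = 0.2899.

0.2899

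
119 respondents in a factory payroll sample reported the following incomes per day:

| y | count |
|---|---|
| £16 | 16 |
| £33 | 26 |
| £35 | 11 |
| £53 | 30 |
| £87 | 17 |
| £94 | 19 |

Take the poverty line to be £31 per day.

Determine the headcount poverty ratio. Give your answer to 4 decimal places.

0.1345

16 of the 119 respondents have income below £31.
H = 16/119 = 0.1345.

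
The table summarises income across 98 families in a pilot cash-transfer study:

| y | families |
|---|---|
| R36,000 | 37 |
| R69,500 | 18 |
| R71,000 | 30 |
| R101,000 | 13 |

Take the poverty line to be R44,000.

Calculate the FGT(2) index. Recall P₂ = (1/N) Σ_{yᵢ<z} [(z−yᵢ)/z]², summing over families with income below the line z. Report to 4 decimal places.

0.0125

Below z: 37×R36,000 (q = 37 of N = 98).
Shortfall ratios: (44000−36000)/44000 = 0.1818 (×37).
Squared: 0.0331 (×37).
Sum = 1.223140; P₂ = 1.223140 / 98 = 0.0125.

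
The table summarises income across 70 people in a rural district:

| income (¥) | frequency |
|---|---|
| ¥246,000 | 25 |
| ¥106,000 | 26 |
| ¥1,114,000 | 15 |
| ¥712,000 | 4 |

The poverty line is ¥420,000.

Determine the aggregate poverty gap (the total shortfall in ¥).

¥12,514,000

Below the line: 26×¥106,000, 25×¥246,000 (q = 51 of N = 70).
Individual gaps: 26×(420000−106000) = 8164000; 25×(420000−246000) = 4350000.
Aggregate gap = ¥12,514,000.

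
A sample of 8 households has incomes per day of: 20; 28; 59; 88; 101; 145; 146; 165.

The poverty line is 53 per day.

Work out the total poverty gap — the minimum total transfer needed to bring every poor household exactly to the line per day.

Below the line: 20, 28 (q = 2 of N = 8).
Individual gaps: 53−20 = 33; 53−28 = 25.
Aggregate gap = 58.

58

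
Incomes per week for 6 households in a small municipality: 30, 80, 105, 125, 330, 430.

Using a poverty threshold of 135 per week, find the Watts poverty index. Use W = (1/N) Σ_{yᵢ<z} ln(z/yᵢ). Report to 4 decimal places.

0.3926

Below z: 30, 80, 105, 125 (q = 4 of N = 6).
Log shortfalls: ln(135/30) = 1.5041; ln(135/80) = 0.5232; ln(135/105) = 0.2513; ln(135/125) = 0.0770.
W = 2.355601 / 6 = 0.3926.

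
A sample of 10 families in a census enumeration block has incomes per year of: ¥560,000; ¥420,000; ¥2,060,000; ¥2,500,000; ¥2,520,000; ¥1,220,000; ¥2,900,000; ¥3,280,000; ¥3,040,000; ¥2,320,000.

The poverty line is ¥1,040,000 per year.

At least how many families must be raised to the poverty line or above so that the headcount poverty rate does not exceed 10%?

Currently q = 2 of N = 10 are below the line (H = 0.200).
A headcount ratio of at most 10% allows at most ⌊0.10 × 10⌋ = 1 poor families.
So at least 2 − 1 = 1 must be lifted.

1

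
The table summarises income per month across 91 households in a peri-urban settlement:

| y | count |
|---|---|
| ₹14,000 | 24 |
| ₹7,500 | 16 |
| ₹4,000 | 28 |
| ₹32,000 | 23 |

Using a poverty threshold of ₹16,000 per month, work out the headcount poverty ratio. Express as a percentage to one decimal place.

68 of the 91 households have income below ₹16,000.
H = 68/91 = 74.7%.

74.7%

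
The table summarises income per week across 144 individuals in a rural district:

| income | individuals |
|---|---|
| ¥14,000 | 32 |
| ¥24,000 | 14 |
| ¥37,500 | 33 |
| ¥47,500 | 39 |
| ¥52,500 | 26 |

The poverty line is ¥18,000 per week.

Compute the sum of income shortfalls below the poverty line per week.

¥128,000

Below z: 32×¥14,000 (q = 32 of N = 144).
Individual gaps: 32×(18000−14000) = 128000.
Aggregate gap = ¥128,000.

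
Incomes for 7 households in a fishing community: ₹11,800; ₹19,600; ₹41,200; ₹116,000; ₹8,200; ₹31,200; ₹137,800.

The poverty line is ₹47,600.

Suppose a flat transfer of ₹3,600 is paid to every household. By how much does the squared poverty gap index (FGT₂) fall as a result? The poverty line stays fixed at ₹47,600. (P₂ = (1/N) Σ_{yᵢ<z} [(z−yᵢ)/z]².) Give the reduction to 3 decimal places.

Before: below the line — ₹8,200, ₹11,800, ₹19,600, ₹31,200, ₹41,200; squared poverty gap index (FGT₂) = 0.24766.
After the ₹3,600 transfer: below the line — ₹11,800, ₹15,400, ₹23,200, ₹34,800, ₹44,800; squared poverty gap index (FGT₂) = 0.19454.
Reduction = 0.24766 − 0.19454 = 0.053.

0.053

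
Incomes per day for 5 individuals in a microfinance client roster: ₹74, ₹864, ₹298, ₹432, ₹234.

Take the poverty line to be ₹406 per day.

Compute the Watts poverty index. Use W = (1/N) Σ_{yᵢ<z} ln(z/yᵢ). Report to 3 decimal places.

Poor units: ₹74, ₹234, ₹298 (q = 3 of N = 5).
ln(z/y) terms: ln(406/74) = 1.7023; ln(406/234) = 0.5510; ln(406/298) = 0.3093.
W = 2.562580 / 5 = 0.513.

0.513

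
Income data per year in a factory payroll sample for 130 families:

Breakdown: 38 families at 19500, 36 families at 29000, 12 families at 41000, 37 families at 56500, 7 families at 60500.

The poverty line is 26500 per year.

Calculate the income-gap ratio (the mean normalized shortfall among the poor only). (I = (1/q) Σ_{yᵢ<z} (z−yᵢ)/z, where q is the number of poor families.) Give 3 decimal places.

Below z: 38×19500 (q = 38 of N = 130).
Shortfall ratios (z−y)/z: 0.2642 (×38); sum = 10.037736.
I averages over the q = 38 poor units only: 10.037736 / 38 = 0.264.

0.264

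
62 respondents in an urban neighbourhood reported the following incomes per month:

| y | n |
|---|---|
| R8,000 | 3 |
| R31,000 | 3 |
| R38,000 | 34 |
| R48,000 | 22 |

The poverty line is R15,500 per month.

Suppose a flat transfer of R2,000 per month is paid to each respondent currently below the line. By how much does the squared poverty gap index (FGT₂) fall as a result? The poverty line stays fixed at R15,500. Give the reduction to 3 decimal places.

Before: below the line — 3×R8,000; squared poverty gap index (FGT₂) = 0.01133.
After the R2,000 transfer: below the line — 3×R10,000; squared poverty gap index (FGT₂) = 0.00609.
Reduction = 0.01133 − 0.00609 = 0.005.

0.005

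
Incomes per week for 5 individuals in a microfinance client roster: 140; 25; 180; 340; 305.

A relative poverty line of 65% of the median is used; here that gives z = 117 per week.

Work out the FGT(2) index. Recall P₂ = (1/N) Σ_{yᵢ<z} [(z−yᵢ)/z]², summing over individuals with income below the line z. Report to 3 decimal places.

0.124

Below the line: 25 (q = 1 of N = 5).
Gap ratios (z−y)/z: (117−25)/117 = 0.7863.
Squared: 0.6183.
Sum = 0.618307; P₂ = 0.618307 / 5 = 0.124.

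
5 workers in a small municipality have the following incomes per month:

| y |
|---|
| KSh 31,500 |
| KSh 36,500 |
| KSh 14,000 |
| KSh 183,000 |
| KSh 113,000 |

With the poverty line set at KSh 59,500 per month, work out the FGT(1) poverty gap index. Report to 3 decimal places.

Below z: KSh 14,000, KSh 31,500, KSh 36,500 (q = 3 of N = 5).
Normalized shortfalls: (59500−14000)/59500 = 0.7647; (59500−31500)/59500 = 0.4706; (59500−36500)/59500 = 0.3866.
Σ = 1.621849. Dividing by the full population N = 5 gives P₁ = 0.324.

0.324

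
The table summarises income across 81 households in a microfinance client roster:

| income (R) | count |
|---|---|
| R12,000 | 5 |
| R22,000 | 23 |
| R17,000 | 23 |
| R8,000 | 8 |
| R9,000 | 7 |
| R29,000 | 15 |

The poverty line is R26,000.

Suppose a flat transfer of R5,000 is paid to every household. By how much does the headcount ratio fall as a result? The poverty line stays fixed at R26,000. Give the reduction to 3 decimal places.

Before: below the line — 8×R8,000, 7×R9,000, 5×R12,000, 23×R17,000, 23×R22,000; headcount ratio = 0.81481.
After the R5,000 transfer: below the line — 8×R13,000, 7×R14,000, 5×R17,000, 23×R22,000; headcount ratio = 0.53086.
Reduction = 0.81481 − 0.53086 = 0.284.

0.284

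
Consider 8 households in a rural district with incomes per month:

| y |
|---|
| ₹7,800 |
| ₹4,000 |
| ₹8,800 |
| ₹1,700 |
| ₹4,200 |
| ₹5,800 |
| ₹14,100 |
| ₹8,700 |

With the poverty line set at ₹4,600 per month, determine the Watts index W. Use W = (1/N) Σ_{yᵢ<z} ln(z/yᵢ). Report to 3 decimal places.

0.153

Below z: ₹1,700, ₹4,000, ₹4,200 (q = 3 of N = 8).
ln(z/y) terms: ln(4600/1700) = 0.9954; ln(4600/4000) = 0.1398; ln(4600/4200) = 0.0910.
W = 1.226162 / 8 = 0.153.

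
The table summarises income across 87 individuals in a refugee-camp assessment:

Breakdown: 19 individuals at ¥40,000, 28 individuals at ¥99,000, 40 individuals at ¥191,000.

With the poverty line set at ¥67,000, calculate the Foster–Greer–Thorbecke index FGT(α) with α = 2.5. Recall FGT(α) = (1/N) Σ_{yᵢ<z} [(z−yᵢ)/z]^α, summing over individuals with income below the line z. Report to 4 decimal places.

Below z: 19×¥40,000 (q = 19 of N = 87).
Relative gaps: (67000−40000)/67000 = 0.4030 (×19).
Raised to α = 2.5: 0.10309 (×19).
Sum = 1.958736; FGT(2.5) = 1.958736 / 87 = 0.0225.

0.0225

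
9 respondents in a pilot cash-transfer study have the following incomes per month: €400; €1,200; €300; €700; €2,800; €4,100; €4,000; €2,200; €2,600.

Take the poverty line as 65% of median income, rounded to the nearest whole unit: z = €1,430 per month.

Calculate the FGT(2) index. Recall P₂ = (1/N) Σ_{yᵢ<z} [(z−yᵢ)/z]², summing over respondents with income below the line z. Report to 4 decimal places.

0.1589

Below z: €300, €400, €700, €1,200 (q = 4 of N = 9).
Shortfall ratios: (1430−300)/1430 = 0.7902; (1430−400)/1430 = 0.7203; (1430−700)/1430 = 0.5105; (1430−1200)/1430 = 0.1608.
Squared: 0.6244; 0.5188; 0.2606; 0.0259.
Sum = 1.429703; P₂ = 1.429703 / 9 = 0.1589.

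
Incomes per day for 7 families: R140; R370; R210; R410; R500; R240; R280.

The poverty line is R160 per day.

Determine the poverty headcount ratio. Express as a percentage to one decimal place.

1 of the 7 families have income below R160.
H = 1/7 = 14.3%.

14.3%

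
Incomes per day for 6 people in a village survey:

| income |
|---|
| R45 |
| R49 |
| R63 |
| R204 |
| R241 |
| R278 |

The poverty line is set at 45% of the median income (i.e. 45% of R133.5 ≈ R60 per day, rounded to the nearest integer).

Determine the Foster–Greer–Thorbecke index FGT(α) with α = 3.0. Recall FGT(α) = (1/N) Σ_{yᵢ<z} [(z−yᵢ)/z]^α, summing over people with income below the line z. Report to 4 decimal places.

Below the line: R45, R49 (q = 2 of N = 6).
Normalized shortfalls: (60−45)/60 = 0.2500; (60−49)/60 = 0.1833.
Raised to α = 3.0: 0.01562; 0.00616.
Sum = 0.021787; FGT(3.0) = 0.021787 / 6 = 0.0036.

0.0036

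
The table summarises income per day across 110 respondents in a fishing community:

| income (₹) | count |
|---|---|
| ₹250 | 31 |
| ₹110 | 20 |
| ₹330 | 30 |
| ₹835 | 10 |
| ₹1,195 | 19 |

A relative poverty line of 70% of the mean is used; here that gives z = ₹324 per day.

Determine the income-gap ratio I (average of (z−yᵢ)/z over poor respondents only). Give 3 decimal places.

Poor units: 20×₹110, 31×₹250 (q = 51 of N = 110).
Shortfall ratios (z−y)/z: 0.6605 (×20), 0.2284 (×31); sum = 20.290123.
I averages over the q = 51 poor units only: 20.290123 / 51 = 0.398.

0.398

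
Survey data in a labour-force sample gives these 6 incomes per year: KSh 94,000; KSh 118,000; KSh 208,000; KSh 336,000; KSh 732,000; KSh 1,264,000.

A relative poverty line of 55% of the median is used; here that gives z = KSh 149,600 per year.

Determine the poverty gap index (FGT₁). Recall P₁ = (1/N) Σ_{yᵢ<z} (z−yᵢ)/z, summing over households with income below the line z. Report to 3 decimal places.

Below z: KSh 94,000, KSh 118,000 (q = 2 of N = 6).
Shortfall ratios: (149600−94000)/149600 = 0.3717; (149600−118000)/149600 = 0.2112.
Σ = 0.582888. Dividing by the full population N = 6 gives P₁ = 0.097.

0.097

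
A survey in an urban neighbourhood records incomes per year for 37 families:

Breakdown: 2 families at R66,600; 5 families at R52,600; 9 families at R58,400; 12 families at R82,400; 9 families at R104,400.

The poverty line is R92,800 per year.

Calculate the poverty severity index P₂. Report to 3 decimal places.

0.067

Below z: 5×R52,600, 9×R58,400, 2×R66,600, 12×R82,400 (q = 28 of N = 37).
Gap ratios (z−y)/z: (92800−52600)/92800 = 0.4332 (×5); (92800−58400)/92800 = 0.3707 (×9); (92800−66600)/92800 = 0.2823 (×2); (92800−82400)/92800 = 0.1121 (×12).
Squared: 0.1877 (×5); 0.1374 (×9); 0.0797 (×2); 0.0126 (×12).
Sum = 2.485095; P₂ = 2.485095 / 37 = 0.067.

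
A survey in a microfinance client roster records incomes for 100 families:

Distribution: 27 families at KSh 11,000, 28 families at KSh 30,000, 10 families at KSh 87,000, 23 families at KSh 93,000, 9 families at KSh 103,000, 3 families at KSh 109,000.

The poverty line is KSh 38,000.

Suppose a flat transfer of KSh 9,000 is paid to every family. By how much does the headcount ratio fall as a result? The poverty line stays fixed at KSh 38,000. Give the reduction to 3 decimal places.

Before: below the line — 27×KSh 11,000, 28×KSh 30,000; headcount ratio = 0.55000.
After the KSh 9,000 transfer: below the line — 27×KSh 20,000; headcount ratio = 0.27000.
Reduction = 0.55000 − 0.27000 = 0.280.

0.280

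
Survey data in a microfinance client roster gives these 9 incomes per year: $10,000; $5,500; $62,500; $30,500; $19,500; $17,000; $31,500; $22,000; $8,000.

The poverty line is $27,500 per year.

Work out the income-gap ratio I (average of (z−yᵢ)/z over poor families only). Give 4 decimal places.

Poor units: $5,500, $8,000, $10,000, $17,000, $19,500, $22,000 (q = 6 of N = 9).
Shortfall ratios (z−y)/z: 0.8000, 0.7091, 0.6364, 0.3818, 0.2909, 0.2000; sum = 3.018182.
I averages over the q = 6 poor units only: 3.018182 / 6 = 0.5030.

0.5030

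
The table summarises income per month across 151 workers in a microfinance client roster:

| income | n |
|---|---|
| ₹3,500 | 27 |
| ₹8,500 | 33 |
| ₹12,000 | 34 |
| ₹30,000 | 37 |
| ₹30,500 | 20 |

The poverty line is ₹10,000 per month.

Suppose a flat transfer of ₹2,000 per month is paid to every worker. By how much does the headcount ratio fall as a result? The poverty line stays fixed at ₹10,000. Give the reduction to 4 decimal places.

Before: below the line — 27×₹3,500, 33×₹8,500; headcount ratio = 0.397351.
After the ₹2,000 transfer: below the line — 27×₹5,500; headcount ratio = 0.178808.
Reduction = 0.397351 − 0.178808 = 0.2185.

0.2185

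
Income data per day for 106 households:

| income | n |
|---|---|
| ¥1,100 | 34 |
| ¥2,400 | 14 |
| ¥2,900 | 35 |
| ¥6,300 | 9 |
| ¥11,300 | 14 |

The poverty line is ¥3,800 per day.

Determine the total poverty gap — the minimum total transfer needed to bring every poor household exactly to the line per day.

Below z: 34×¥1,100, 14×¥2,400, 35×¥2,900 (q = 83 of N = 106).
Individual gaps: 34×(3800−1100) = 91800; 14×(3800−2400) = 19600; 35×(3800−2900) = 31500.
Aggregate gap = ¥142,900.

¥142,900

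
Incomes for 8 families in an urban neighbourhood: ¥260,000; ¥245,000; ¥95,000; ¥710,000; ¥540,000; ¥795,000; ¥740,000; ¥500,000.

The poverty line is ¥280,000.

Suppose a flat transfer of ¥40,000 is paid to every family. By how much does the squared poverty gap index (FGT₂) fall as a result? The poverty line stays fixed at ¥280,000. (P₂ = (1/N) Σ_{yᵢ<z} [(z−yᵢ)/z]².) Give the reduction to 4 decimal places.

Before: below the line — ¥95,000, ¥245,000, ¥260,000; squared poverty gap index (FGT₂) = 0.057159.
After the ¥40,000 transfer: below the line — ¥135,000; squared poverty gap index (FGT₂) = 0.033522.
Reduction = 0.057159 − 0.033522 = 0.0236.

0.0236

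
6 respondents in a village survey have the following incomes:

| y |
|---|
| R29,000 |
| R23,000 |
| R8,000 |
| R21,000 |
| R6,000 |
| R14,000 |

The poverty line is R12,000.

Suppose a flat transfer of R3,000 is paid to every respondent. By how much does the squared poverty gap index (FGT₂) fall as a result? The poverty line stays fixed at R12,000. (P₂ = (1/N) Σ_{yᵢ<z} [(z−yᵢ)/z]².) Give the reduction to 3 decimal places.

0.049

Before: below the line — R6,000, R8,000; squared poverty gap index (FGT₂) = 0.06019.
After the R3,000 transfer: below the line — R9,000, R11,000; squared poverty gap index (FGT₂) = 0.01157.
Reduction = 0.06019 − 0.01157 = 0.049.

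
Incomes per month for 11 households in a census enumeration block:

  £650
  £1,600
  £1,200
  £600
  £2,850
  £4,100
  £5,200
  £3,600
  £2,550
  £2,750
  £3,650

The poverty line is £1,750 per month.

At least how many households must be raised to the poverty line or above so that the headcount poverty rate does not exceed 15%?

3

4 of the 11 households are poor, so H = 4/11 = 0.364.
A headcount ratio of at most 15% allows at most ⌊0.15 × 11⌋ = 1 poor households.
So at least 4 − 1 = 3 must be lifted.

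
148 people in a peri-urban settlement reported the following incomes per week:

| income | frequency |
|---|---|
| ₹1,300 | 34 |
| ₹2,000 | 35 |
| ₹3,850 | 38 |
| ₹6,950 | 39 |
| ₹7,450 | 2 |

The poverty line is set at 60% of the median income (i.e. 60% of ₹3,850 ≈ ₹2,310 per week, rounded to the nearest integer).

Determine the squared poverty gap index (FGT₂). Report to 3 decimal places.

0.048

Poor units: 34×₹1,300, 35×₹2,000 (q = 69 of N = 148).
Normalized shortfalls: (2310−1300)/2310 = 0.4372 (×34); (2310−2000)/2310 = 0.1342 (×35).
Squared: 0.1912 (×34); 0.0180 (×35).
Sum = 7.130095; P₂ = 7.130095 / 148 = 0.048.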